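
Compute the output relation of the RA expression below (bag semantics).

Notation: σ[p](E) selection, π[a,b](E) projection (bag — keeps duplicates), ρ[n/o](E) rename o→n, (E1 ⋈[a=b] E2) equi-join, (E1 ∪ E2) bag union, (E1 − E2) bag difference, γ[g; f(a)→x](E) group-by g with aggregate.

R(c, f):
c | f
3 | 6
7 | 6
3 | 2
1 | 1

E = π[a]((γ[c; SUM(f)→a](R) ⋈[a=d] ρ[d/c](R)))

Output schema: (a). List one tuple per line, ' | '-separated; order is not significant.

Stepwise |·|:
  R → 4
  γ[c; SUM(f)→a](R) → 3
  R → 4
  ρ[d/c](R) → 4
  (γ[c; SUM(f)→a](R) ⋈[a=d] ρ[d/c](R)) → 1
  π[a]((γ[c; SUM(f)→a](R) ⋈[a=d] ρ[d/c](R))) → 1

== RESULT ==
a
1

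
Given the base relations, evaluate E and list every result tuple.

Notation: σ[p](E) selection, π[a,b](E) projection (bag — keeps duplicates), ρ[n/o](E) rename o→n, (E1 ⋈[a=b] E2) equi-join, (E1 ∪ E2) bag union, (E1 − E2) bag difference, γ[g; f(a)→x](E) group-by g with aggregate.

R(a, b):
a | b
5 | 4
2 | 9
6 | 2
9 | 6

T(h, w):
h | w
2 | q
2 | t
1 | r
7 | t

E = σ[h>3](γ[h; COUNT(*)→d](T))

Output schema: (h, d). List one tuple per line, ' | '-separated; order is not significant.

Row counts bottom-up:
  T → 4
  γ[h; COUNT(*)→d](T) → 3
  σ[h>3](γ[h; COUNT(*)→d](T)) → 1

== RESULT ==
h | d
7 | 1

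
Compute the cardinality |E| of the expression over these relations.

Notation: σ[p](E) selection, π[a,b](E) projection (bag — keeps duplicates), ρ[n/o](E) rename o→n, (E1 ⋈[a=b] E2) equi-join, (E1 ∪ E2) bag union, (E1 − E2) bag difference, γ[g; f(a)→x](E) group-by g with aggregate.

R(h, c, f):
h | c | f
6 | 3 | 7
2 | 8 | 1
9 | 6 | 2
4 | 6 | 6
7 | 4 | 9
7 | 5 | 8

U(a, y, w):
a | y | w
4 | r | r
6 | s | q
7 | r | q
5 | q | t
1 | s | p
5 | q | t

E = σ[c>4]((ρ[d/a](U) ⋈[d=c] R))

Row counts bottom-up:
  U → 6
  ρ[d/a](U) → 6
  R → 6
  (ρ[d/a](U) ⋈[d=c] R) → 5
  σ[c>4]((ρ[d/a](U) ⋈[d=c] R)) → 4

|E| = 4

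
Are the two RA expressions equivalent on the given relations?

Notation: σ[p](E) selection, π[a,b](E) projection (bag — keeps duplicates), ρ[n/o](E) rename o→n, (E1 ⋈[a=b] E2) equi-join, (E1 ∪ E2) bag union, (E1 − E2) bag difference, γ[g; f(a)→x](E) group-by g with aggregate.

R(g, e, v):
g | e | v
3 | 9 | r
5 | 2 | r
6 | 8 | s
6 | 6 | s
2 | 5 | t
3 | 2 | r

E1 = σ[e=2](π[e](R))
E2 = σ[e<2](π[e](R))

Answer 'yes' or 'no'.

E1 row counts bottom-up:
  R → 6
  π[e](R) → 6
  σ[e=2](π[e](R)) → 2
E2 row counts bottom-up:
  R → 6
  π[e](R) → 6
  σ[e<2](π[e](R)) → 0

E1 result:
e
2
2
E2 result:
e
(0 rows)
Witness: (2,) appears 2× in E1 but 0× in E2.

no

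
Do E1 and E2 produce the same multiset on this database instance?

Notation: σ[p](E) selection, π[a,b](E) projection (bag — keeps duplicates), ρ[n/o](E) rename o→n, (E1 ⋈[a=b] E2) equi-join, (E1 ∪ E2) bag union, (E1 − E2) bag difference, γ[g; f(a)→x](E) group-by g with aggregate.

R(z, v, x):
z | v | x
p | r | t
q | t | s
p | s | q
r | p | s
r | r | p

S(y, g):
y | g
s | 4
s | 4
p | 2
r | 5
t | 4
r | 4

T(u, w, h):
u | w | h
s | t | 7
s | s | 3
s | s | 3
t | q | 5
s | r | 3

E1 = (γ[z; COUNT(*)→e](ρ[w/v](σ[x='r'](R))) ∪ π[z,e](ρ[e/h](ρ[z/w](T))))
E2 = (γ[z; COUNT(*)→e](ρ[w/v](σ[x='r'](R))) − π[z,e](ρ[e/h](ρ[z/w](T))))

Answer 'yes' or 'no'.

E1 row counts bottom-up:
  R → 5
  σ[x='r'](R) → 0
  ρ[w/v](σ[x='r'](R)) → 0
  γ[z; COUNT(*)→e](ρ[w/v](σ[x='r'](R))) → 0
  T → 5
  ρ[z/w](T) → 5
  ρ[e/h](ρ[z/w](T)) → 5
  π[z,e](ρ[e/h](ρ[z/w](T))) → 5
  (γ[z; COUNT(*)→e](ρ[w/v](σ[x='r'](R))) ∪ π[z,e](ρ[e/h](ρ[z/w](T)))) → 5
E2 row counts bottom-up:
  R → 5
  σ[x='r'](R) → 0
  ρ[w/v](σ[x='r'](R)) → 0
  γ[z; COUNT(*)→e](ρ[w/v](σ[x='r'](R))) → 0
  T → 5
  ρ[z/w](T) → 5
  ρ[e/h](ρ[z/w](T)) → 5
  π[z,e](ρ[e/h](ρ[z/w](T))) → 5
  (γ[z; COUNT(*)→e](ρ[w/v](σ[x='r'](R))) − π[z,e](ρ[e/h](ρ[z/w](T)))) → 0

E1 result:
z | e
q | 5
r | 3
s | 3
s | 3
t | 7
E2 result:
z | e
(0 rows)
Witness: ('r', 3) appears 1× in E1 but 0× in E2.

no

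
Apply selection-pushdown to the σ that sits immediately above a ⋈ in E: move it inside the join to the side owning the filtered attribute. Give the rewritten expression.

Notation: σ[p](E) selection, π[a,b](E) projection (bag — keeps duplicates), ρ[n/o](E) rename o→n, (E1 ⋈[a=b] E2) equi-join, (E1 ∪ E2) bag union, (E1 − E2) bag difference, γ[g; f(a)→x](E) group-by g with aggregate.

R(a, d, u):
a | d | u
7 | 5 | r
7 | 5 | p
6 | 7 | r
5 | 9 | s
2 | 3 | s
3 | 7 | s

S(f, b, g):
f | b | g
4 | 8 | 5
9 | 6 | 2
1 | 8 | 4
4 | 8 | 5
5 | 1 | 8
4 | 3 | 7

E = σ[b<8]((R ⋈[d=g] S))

σ filters on b, owned by the right side.
E' = (R ⋈[d=g] σ[b<8](S))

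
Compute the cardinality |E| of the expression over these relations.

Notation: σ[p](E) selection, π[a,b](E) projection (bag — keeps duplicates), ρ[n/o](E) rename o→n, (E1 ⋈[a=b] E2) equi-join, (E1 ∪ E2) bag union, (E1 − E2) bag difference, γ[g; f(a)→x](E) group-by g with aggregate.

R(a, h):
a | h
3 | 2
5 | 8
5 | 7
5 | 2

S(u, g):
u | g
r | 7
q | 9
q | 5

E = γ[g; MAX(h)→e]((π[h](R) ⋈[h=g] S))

Stepwise |·|:
  R → 4
  π[h](R) → 4
  S → 3
  (π[h](R) ⋈[h=g] S) → 1
  γ[g; MAX(h)→e]((π[h](R) ⋈[h=g] S)) → 1

|E| = 1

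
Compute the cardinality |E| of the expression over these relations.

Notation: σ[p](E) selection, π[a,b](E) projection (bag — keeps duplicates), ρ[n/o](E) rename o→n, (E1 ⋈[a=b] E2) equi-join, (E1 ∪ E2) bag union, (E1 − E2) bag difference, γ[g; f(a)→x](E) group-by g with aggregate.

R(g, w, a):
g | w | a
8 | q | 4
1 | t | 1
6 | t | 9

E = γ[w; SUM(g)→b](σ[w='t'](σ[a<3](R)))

Row counts bottom-up:
  R → 3
  σ[a<3](R) → 1
  σ[w='t'](σ[a<3](R)) → 1
  γ[w; SUM(g)→b](σ[w='t'](σ[a<3](R))) → 1

|E| = 1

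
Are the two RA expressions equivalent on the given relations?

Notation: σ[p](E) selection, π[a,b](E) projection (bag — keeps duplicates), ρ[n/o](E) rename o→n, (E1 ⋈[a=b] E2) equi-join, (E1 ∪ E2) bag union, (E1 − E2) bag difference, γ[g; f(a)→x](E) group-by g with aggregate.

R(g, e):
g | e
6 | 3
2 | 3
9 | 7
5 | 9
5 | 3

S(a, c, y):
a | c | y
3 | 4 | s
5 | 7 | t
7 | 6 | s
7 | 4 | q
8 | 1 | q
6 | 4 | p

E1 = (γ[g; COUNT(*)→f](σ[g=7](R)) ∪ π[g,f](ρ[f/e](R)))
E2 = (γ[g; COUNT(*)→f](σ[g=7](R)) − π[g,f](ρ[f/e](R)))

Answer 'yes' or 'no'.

E1 subexpression sizes:
  R → 5
  σ[g=7](R) → 0
  γ[g; COUNT(*)→f](σ[g=7](R)) → 0
  R → 5
  ρ[f/e](R) → 5
  π[g,f](ρ[f/e](R)) → 5
  (γ[g; COUNT(*)→f](σ[g=7](R)) ∪ π[g,f](ρ[f/e](R))) → 5
E2 subexpression sizes:
  R → 5
  σ[g=7](R) → 0
  γ[g; COUNT(*)→f](σ[g=7](R)) → 0
  R → 5
  ρ[f/e](R) → 5
  π[g,f](ρ[f/e](R)) → 5
  (γ[g; COUNT(*)→f](σ[g=7](R)) − π[g,f](ρ[f/e](R))) → 0

E1 result:
g | f
2 | 3
5 | 3
5 | 9
6 | 3
9 | 7
E2 result:
g | f
(0 rows)
Witness: (2, 3) appears 1× in E1 but 0× in E2.

no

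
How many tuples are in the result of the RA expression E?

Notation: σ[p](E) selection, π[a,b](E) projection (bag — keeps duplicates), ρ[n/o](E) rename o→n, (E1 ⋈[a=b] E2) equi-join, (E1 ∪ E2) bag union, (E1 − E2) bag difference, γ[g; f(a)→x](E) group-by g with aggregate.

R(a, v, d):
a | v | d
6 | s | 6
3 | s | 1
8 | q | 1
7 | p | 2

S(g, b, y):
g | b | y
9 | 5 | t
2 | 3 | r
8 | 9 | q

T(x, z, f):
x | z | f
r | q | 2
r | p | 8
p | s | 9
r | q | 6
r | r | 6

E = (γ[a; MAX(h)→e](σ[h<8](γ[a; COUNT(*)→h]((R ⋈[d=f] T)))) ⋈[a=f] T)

Per-node cardinality:
  R → 4
  T → 5
  (R ⋈[d=f] T) → 3
  γ[a; COUNT(*)→h]((R ⋈[d=f] T)) → 2
  σ[h<8](γ[a; COUNT(*)→h]((R ⋈[d=f] T))) → 2
  γ[a; MAX(h)→e](σ[h<8](γ[a; COUNT(*)→h]((R ⋈[d=f] T)))) → 2
  T → 5
  (γ[a; MAX(h)→e](σ[h<8](γ[a; COUNT(*)→h]((R ⋈[d=f] T)))) ⋈[a=f] T) → 2

|E| = 2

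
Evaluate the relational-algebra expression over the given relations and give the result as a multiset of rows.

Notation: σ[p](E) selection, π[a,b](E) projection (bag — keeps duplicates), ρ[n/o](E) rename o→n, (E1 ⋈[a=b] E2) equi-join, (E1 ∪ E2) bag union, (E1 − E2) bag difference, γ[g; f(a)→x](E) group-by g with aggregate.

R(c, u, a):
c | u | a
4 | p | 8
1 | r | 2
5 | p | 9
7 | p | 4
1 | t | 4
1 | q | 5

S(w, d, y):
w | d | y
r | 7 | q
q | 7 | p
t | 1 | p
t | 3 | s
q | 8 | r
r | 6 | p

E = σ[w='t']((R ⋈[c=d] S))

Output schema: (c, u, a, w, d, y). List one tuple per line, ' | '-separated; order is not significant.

Row counts bottom-up:
  R → 6
  S → 6
  (R ⋈[c=d] S) → 5
  σ[w='t']((R ⋈[c=d] S)) → 3

== RESULT ==
c | u | a | w | d | y
1 | q | 5 | t | 1 | p
1 | r | 2 | t | 1 | p
1 | t | 4 | t | 1 | p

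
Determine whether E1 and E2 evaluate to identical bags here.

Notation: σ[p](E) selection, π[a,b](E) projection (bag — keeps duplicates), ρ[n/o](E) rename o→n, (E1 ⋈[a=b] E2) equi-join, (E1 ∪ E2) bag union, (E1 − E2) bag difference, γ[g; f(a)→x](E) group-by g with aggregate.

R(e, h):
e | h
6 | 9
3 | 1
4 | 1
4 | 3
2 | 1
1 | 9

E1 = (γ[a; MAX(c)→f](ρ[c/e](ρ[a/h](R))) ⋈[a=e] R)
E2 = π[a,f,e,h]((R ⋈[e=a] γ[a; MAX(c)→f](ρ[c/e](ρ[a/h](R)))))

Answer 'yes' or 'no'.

E1 row counts bottom-up:
  R → 6
  ρ[a/h](R) → 6
  ρ[c/e](ρ[a/h](R)) → 6
  γ[a; MAX(c)→f](ρ[c/e](ρ[a/h](R))) → 3
  R → 6
  (γ[a; MAX(c)→f](ρ[c/e](ρ[a/h](R))) ⋈[a=e] R) → 2
E2 row counts bottom-up:
  R → 6
  R → 6
  ρ[a/h](R) → 6
  ρ[c/e](ρ[a/h](R)) → 6
  γ[a; MAX(c)→f](ρ[c/e](ρ[a/h](R))) → 3
  (R ⋈[e=a] γ[a; MAX(c)→f](ρ[c/e](ρ[a/h](R)))) → 2
  π[a,f,e,h]((R ⋈[e=a] γ[a; MAX(c)→f](ρ[c/e](ρ[a/h](R))))) → 2

E1 and E2 produce the same multiset:
a | f | e | h
1 | 4 | 1 | 9
3 | 4 | 3 | 1

yes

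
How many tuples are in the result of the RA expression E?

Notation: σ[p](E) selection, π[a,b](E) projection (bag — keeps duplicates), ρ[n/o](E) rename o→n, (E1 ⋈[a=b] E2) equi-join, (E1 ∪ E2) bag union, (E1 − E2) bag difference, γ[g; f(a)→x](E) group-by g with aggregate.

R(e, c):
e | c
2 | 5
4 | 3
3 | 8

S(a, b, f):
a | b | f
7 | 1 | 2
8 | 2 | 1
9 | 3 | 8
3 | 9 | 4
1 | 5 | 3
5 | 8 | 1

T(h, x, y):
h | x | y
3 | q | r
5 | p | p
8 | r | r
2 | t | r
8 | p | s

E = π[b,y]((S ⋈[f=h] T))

Stepwise |·|:
  S → 6
  T → 5
  (S ⋈[f=h] T) → 4
  π[b,y]((S ⋈[f=h] T)) → 4

|E| = 4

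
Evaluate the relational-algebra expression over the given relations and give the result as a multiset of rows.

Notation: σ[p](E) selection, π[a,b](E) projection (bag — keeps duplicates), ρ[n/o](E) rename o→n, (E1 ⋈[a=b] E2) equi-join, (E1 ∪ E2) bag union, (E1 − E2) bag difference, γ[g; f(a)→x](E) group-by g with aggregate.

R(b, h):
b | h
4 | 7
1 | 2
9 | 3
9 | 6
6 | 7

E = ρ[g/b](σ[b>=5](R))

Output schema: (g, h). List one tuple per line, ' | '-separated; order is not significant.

Subexpression sizes:
  R → 5
  σ[b>=5](R) → 3
  ρ[g/b](σ[b>=5](R)) → 3

== RESULT ==
g | h
6 | 7
9 | 3
9 | 6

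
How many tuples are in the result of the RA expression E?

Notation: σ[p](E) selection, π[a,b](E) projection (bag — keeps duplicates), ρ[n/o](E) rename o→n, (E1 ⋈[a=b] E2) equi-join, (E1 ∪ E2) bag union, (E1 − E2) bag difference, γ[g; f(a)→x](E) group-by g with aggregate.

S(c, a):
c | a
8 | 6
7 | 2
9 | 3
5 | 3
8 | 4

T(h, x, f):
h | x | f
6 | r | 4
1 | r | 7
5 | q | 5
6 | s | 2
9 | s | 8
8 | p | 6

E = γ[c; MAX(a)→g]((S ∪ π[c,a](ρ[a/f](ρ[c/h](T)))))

Subexpression sizes:
  S → 5
  T → 6
  ρ[c/h](T) → 6
  ρ[a/f](ρ[c/h](T)) → 6
  π[c,a](ρ[a/f](ρ[c/h](T))) → 6
  (S ∪ π[c,a](ρ[a/f](ρ[c/h](T)))) → 11
  γ[c; MAX(a)→g]((S ∪ π[c,a](ρ[a/f](ρ[c/h](T))))) → 6

|E| = 6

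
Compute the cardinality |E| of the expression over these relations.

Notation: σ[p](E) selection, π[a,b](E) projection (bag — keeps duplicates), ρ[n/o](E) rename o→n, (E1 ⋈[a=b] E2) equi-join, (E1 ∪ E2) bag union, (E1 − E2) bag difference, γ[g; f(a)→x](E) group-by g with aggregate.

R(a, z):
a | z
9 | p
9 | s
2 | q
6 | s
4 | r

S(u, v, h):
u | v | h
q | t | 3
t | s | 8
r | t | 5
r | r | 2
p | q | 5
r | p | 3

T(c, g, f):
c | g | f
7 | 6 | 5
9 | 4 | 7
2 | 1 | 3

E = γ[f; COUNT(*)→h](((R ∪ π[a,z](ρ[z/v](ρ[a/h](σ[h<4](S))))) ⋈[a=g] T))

Stepwise |·|:
  R → 5
  S → 6
  σ[h<4](S) → 3
  ρ[a/h](σ[h<4](S)) → 3
  ρ[z/v](ρ[a/h](σ[h<4](S))) → 3
  π[a,z](ρ[z/v](ρ[a/h](σ[h<4](S)))) → 3
  (R ∪ π[a,z](ρ[z/v](ρ[a/h](σ[h<4](S))))) → 8
  T → 3
  ((R ∪ π[a,z](ρ[z/v](ρ[a/h](σ[h<4](S))))) ⋈[a=g] T) → 2
  γ[f; COUNT(*)→h](((R ∪ π[a,z](ρ[z/v](ρ[a/h](σ[h<4](S))))) ⋈[a=g] T)) → 2

|E| = 2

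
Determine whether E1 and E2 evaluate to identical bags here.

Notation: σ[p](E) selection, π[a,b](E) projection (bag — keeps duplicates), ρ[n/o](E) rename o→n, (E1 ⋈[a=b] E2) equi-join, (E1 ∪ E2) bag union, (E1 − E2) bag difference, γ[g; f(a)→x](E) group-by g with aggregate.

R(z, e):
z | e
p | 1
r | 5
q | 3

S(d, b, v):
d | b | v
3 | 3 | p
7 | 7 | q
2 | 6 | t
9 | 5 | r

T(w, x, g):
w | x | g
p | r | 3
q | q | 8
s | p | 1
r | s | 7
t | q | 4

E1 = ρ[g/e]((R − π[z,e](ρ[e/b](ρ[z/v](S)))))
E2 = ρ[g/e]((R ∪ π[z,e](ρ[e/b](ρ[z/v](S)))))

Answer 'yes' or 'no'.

E1 stepwise |·|:
  R → 3
  S → 4
  ρ[z/v](S) → 4
  ρ[e/b](ρ[z/v](S)) → 4
  π[z,e](ρ[e/b](ρ[z/v](S))) → 4
  (R − π[z,e](ρ[e/b](ρ[z/v](S)))) → 2
  ρ[g/e]((R − π[z,e](ρ[e/b](ρ[z/v](S))))) → 2
E2 stepwise |·|:
  R → 3
  S → 4
  ρ[z/v](S) → 4
  ρ[e/b](ρ[z/v](S)) → 4
  π[z,e](ρ[e/b](ρ[z/v](S))) → 4
  (R ∪ π[z,e](ρ[e/b](ρ[z/v](S)))) → 7
  ρ[g/e]((R ∪ π[z,e](ρ[e/b](ρ[z/v](S))))) → 7

E1 result:
z | g
p | 1
q | 3
E2 result:
z | g
p | 1
p | 3
q | 3
q | 7
r | 5
r | 5
t | 6
Witness: ('p', 3) appears 0× in E1 but 1× in E2.

no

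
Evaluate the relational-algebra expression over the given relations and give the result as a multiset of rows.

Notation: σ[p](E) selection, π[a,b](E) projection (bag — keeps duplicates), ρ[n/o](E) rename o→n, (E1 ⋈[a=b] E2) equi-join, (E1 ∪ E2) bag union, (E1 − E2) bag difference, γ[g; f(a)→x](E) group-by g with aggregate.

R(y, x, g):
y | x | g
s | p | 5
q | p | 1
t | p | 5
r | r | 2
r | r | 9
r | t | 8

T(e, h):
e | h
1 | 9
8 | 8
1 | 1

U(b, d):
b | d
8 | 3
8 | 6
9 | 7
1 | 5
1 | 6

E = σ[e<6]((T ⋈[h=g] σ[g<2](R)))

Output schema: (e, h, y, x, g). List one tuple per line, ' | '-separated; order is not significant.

Stepwise |·|:
  T → 3
  R → 6
  σ[g<2](R) → 1
  (T ⋈[h=g] σ[g<2](R)) → 1
  σ[e<6]((T ⋈[h=g] σ[g<2](R))) → 1

== RESULT ==
e | h | y | x | g
1 | 1 | q | p | 1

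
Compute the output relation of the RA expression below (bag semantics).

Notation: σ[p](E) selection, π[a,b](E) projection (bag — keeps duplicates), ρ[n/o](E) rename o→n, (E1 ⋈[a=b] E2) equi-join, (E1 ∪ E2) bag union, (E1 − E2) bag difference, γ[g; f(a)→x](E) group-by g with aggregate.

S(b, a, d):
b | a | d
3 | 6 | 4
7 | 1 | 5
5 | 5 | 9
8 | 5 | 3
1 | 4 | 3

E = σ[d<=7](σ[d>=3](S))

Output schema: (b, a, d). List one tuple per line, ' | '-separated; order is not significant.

Stepwise |·|:
  S → 5
  σ[d>=3](S) → 5
  σ[d<=7](σ[d>=3](S)) → 4

== RESULT ==
b | a | d
1 | 4 | 3
3 | 6 | 4
7 | 1 | 5
8 | 5 | 3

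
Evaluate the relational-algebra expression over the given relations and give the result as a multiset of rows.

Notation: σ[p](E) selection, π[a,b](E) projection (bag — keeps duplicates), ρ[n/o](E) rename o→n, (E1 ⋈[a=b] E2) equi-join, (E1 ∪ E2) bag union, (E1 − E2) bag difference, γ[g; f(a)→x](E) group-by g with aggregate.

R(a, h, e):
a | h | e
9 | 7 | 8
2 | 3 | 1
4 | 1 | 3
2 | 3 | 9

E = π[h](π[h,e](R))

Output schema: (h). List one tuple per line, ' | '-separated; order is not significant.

Stepwise |·|:
  R → 4
  π[h,e](R) → 4
  π[h](π[h,e](R)) → 4

== RESULT ==
h
1
3
3
7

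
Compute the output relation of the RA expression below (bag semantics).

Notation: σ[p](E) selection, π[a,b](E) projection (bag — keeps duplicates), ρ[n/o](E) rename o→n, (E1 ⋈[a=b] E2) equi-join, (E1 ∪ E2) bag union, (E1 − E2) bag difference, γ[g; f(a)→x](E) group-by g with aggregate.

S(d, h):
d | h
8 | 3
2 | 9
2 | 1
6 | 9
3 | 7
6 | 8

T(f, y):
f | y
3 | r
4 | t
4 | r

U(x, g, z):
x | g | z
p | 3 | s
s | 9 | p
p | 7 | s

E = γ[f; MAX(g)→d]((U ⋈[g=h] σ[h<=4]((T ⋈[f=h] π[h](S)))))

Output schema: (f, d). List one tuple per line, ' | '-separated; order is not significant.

Stepwise |·|:
  U → 3
  T → 3
  S → 6
  π[h](S) → 6
  (T ⋈[f=h] π[h](S)) → 1
  σ[h<=4]((T ⋈[f=h] π[h](S))) → 1
  (U ⋈[g=h] σ[h<=4]((T ⋈[f=h] π[h](S)))) → 1
  γ[f; MAX(g)→d]((U ⋈[g=h] σ[h<=4]((T ⋈[f=h] π[h](S))))) → 1

== RESULT ==
f | d
3 | 3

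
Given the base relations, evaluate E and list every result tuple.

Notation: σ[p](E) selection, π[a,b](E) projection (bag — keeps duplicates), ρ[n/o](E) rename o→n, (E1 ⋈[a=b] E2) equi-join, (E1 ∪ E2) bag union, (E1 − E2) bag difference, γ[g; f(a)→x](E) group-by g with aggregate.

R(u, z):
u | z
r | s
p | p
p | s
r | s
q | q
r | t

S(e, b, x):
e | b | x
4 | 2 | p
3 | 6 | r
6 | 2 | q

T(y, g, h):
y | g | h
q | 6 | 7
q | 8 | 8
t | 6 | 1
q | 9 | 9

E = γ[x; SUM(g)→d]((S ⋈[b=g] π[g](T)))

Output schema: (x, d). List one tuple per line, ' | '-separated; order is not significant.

Subexpression sizes:
  S → 3
  T → 4
  π[g](T) → 4
  (S ⋈[b=g] π[g](T)) → 2
  γ[x; SUM(g)→d]((S ⋈[b=g] π[g](T))) → 1

== RESULT ==
x | d
r | 12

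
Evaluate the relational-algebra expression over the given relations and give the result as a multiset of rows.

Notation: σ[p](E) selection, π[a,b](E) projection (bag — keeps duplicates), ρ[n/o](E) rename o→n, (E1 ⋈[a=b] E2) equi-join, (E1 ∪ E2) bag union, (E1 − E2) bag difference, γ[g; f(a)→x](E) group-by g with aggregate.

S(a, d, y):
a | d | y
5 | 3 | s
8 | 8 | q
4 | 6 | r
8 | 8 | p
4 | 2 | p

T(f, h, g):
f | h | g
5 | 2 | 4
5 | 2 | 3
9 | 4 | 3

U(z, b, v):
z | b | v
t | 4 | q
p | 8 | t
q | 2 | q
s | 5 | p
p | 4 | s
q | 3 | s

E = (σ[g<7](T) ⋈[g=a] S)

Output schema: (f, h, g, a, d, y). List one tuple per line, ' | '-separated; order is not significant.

Per-node cardinality:
  T → 3
  σ[g<7](T) → 3
  S → 5
  (σ[g<7](T) ⋈[g=a] S) → 2

== RESULT ==
f | h | g | a | d | y
5 | 2 | 4 | 4 | 2 | p
5 | 2 | 4 | 4 | 6 | r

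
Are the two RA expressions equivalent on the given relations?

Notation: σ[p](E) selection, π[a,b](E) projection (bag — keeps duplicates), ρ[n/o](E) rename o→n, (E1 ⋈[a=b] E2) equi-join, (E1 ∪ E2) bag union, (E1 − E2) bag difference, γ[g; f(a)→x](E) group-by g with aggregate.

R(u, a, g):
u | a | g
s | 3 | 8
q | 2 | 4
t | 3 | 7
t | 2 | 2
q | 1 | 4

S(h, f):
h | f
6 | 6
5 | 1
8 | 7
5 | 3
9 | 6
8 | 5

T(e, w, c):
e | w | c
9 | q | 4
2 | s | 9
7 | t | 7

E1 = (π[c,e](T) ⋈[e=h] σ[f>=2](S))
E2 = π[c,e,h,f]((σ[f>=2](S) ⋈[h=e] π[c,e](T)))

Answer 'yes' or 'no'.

E1 subexpression sizes:
  T → 3
  π[c,e](T) → 3
  S → 6
  σ[f>=2](S) → 5
  (π[c,e](T) ⋈[e=h] σ[f>=2](S)) → 1
E2 subexpression sizes:
  S → 6
  σ[f>=2](S) → 5
  T → 3
  π[c,e](T) → 3
  (σ[f>=2](S) ⋈[h=e] π[c,e](T)) → 1
  π[c,e,h,f]((σ[f>=2](S) ⋈[h=e] π[c,e](T))) → 1

E1 and E2 produce the same multiset:
c | e | h | f
4 | 9 | 9 | 6

yes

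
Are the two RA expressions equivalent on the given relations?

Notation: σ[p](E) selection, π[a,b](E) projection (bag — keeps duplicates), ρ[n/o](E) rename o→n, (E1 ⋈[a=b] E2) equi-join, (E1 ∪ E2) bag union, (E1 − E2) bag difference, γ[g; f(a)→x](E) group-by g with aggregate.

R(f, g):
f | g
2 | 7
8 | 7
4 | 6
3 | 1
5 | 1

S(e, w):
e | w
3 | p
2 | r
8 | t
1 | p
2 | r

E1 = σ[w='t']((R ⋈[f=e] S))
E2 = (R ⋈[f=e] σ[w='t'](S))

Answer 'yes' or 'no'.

E1 per-node cardinality:
  R → 5
  S → 5
  (R ⋈[f=e] S) → 4
  σ[w='t']((R ⋈[f=e] S)) → 1
E2 per-node cardinality:
  R → 5
  S → 5
  σ[w='t'](S) → 1
  (R ⋈[f=e] σ[w='t'](S)) → 1

E1 and E2 produce the same multiset:
f | g | e | w
8 | 7 | 8 | t

yes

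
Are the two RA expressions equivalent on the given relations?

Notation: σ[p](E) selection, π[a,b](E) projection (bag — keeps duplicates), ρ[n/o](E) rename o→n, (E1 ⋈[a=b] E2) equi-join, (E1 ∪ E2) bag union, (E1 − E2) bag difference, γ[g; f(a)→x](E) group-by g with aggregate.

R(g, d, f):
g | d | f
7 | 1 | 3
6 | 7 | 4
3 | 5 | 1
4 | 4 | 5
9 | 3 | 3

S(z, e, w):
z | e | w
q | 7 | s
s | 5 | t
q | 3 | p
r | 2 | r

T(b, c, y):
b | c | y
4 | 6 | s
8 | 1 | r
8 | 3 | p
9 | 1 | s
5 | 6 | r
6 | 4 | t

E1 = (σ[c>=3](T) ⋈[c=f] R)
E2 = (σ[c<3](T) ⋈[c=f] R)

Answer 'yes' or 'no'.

E1 subexpression sizes:
  T → 6
  σ[c>=3](T) → 4
  R → 5
  (σ[c>=3](T) ⋈[c=f] R) → 3
E2 subexpression sizes:
  T → 6
  σ[c<3](T) → 2
  R → 5
  (σ[c<3](T) ⋈[c=f] R) → 2

E1 result:
b | c | y | g | d | f
6 | 4 | t | 6 | 7 | 4
8 | 3 | p | 7 | 1 | 3
8 | 3 | p | 9 | 3 | 3
E2 result:
b | c | y | g | d | f
8 | 1 | r | 3 | 5 | 1
9 | 1 | s | 3 | 5 | 1
Witness: (8, 3, 'p', 9, 3, 3) appears 1× in E1 but 0× in E2.

no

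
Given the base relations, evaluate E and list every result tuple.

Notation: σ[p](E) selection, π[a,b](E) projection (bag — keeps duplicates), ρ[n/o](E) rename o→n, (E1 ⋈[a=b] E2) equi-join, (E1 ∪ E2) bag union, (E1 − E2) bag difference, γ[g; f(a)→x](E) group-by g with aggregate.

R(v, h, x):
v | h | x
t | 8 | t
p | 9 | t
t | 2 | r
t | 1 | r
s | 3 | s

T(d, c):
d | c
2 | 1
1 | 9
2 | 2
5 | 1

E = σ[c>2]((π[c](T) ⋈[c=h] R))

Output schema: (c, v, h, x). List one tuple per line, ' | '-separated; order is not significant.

Per-node cardinality:
  T → 4
  π[c](T) → 4
  R → 5
  (π[c](T) ⋈[c=h] R) → 4
  σ[c>2]((π[c](T) ⋈[c=h] R)) → 1

== RESULT ==
c | v | h | x
9 | p | 9 | t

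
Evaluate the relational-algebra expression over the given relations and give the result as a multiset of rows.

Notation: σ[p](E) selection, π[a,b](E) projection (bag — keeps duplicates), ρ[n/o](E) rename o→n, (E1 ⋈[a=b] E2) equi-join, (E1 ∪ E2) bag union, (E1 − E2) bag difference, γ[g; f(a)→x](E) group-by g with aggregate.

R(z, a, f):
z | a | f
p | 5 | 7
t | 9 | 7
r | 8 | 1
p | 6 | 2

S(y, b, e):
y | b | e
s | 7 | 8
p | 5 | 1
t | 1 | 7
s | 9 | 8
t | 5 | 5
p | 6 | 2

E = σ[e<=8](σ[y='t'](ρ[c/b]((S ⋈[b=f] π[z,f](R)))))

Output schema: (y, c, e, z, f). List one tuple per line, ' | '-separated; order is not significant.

Subexpression sizes:
  S → 6
  R → 4
  π[z,f](R) → 4
  (S ⋈[b=f] π[z,f](R)) → 3
  ρ[c/b]((S ⋈[b=f] π[z,f](R))) → 3
  σ[y='t'](ρ[c/b]((S ⋈[b=f] π[z,f](R)))) → 1
  σ[e<=8](σ[y='t'](ρ[c/b]((S ⋈[b=f] π[z,f](R))))) → 1

== RESULT ==
y | c | e | z | f
t | 1 | 7 | r | 1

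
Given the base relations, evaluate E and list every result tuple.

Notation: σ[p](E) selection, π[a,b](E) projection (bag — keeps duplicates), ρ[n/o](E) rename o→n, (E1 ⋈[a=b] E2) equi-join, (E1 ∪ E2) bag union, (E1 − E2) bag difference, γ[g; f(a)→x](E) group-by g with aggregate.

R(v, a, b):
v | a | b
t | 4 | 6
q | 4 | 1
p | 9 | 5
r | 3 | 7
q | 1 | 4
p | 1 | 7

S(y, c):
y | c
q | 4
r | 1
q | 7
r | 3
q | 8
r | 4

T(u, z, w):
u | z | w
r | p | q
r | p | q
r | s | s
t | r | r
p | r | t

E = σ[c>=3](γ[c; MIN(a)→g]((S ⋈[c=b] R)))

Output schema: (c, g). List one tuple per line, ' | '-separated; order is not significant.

Stepwise |·|:
  S → 6
  R → 6
  (S ⋈[c=b] R) → 5
  γ[c; MIN(a)→g]((S ⋈[c=b] R)) → 3
  σ[c>=3](γ[c; MIN(a)→g]((S ⋈[c=b] R))) → 2

== RESULT ==
c | g
4 | 1
7 | 1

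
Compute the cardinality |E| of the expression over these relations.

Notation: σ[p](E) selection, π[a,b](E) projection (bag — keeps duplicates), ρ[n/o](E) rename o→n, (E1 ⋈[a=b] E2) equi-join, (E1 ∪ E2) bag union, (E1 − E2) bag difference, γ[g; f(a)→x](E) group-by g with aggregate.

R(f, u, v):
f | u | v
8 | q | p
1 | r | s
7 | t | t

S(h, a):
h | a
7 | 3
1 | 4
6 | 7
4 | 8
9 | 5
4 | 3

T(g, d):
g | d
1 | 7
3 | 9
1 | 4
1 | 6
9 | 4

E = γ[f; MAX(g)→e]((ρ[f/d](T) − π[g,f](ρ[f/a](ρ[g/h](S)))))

Subexpression sizes:
  T → 5
  ρ[f/d](T) → 5
  S → 6
  ρ[g/h](S) → 6
  ρ[f/a](ρ[g/h](S)) → 6
  π[g,f](ρ[f/a](ρ[g/h](S))) → 6
  (ρ[f/d](T) − π[g,f](ρ[f/a](ρ[g/h](S)))) → 4
  γ[f; MAX(g)→e]((ρ[f/d](T) − π[g,f](ρ[f/a](ρ[g/h](S))))) → 4

|E| = 4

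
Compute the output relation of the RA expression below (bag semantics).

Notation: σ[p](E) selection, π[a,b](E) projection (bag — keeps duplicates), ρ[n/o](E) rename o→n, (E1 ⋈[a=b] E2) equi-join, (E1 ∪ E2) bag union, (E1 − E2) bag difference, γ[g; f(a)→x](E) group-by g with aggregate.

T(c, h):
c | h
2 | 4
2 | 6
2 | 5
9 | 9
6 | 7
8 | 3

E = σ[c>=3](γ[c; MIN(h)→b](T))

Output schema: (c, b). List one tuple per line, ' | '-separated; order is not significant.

Row counts bottom-up:
  T → 6
  γ[c; MIN(h)→b](T) → 4
  σ[c>=3](γ[c; MIN(h)→b](T)) → 3

== RESULT ==
c | b
6 | 7
8 | 3
9 | 9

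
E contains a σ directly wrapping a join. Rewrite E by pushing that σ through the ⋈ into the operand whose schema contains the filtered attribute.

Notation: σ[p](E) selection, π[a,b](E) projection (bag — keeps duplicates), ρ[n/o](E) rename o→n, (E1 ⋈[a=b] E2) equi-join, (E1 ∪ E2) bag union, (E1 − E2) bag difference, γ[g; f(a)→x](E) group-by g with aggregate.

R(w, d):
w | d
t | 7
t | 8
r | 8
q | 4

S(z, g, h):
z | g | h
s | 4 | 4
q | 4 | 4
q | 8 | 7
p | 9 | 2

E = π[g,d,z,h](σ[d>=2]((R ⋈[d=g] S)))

σ filters on d, owned by the left side.
E' = π[g,d,z,h]((σ[d>=2](R) ⋈[d=g] S))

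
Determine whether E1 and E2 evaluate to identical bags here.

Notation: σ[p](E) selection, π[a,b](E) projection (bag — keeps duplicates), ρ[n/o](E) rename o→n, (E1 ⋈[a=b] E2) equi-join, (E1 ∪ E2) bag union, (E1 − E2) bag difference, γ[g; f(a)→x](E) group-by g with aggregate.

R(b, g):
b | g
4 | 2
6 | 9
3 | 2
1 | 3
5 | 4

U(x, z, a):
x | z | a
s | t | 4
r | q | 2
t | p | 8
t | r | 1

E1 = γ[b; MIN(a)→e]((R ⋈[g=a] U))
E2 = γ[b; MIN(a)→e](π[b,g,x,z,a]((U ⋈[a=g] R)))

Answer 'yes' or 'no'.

E1 subexpression sizes:
  R → 5
  U → 4
  (R ⋈[g=a] U) → 3
  γ[b; MIN(a)→e]((R ⋈[g=a] U)) → 3
E2 subexpression sizes:
  U → 4
  R → 5
  (U ⋈[a=g] R) → 3
  π[b,g,x,z,a]((U ⋈[a=g] R)) → 3
  γ[b; MIN(a)→e](π[b,g,x,z,a]((U ⋈[a=g] R))) → 3

E1 and E2 produce the same multiset:
b | e
3 | 2
4 | 2
5 | 4

yes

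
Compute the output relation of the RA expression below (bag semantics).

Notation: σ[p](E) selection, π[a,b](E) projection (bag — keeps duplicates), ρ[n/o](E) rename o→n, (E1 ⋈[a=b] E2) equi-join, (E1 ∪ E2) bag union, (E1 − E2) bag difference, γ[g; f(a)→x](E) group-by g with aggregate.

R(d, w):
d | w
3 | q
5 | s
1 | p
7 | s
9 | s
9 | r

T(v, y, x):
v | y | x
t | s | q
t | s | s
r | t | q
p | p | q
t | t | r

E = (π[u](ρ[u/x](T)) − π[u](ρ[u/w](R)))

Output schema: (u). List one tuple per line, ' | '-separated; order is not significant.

Stepwise |·|:
  T → 5
  ρ[u/x](T) → 5
  π[u](ρ[u/x](T)) → 5
  R → 6
  ρ[u/w](R) → 6
  π[u](ρ[u/w](R)) → 6
  (π[u](ρ[u/x](T)) − π[u](ρ[u/w](R))) → 2

== RESULT ==
u
q
q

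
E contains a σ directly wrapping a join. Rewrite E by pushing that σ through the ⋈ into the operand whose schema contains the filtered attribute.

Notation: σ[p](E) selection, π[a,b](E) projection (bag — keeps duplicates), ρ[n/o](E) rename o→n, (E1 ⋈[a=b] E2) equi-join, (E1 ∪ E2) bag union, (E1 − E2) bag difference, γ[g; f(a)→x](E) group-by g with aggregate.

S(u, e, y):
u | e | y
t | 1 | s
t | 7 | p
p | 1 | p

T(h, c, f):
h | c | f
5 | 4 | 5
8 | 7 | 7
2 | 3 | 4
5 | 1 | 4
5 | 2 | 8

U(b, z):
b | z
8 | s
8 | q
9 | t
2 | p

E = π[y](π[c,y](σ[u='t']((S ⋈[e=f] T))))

σ filters on u, owned by the left side.
E' = π[y](π[c,y]((σ[u='t'](S) ⋈[e=f] T)))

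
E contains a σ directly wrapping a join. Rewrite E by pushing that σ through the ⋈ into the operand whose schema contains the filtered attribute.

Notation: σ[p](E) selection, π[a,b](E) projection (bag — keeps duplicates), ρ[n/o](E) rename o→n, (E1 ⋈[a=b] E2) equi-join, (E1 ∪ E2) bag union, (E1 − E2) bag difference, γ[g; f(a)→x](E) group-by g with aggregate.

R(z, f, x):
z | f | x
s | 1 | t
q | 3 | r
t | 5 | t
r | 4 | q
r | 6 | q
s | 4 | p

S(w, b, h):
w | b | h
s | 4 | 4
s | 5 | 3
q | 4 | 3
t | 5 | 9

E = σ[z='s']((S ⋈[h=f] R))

σ filters on z, owned by the right side.
E' = (S ⋈[h=f] σ[z='s'](R))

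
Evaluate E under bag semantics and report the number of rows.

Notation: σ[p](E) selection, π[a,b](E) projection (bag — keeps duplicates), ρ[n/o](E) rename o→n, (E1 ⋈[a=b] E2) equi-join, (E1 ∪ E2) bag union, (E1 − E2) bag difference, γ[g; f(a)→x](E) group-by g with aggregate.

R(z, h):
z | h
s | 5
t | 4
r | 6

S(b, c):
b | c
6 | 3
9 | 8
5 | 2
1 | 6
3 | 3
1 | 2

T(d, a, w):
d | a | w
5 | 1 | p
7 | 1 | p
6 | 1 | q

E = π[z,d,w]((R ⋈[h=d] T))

Per-node cardinality:
  R → 3
  T → 3
  (R ⋈[h=d] T) → 2
  π[z,d,w]((R ⋈[h=d] T)) → 2

|E| = 2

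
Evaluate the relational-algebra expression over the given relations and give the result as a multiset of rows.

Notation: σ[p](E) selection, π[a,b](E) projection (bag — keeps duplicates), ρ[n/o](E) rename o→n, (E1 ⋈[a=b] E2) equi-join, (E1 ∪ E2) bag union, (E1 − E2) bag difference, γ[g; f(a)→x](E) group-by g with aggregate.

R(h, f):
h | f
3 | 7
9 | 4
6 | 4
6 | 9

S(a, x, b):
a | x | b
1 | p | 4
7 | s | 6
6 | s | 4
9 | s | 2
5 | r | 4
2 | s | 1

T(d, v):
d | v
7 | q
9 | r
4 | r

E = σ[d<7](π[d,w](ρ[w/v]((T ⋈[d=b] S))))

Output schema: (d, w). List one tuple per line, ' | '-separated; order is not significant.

Row counts bottom-up:
  T → 3
  S → 6
  (T ⋈[d=b] S) → 3
  ρ[w/v]((T ⋈[d=b] S)) → 3
  π[d,w](ρ[w/v]((T ⋈[d=b] S))) → 3
  σ[d<7](π[d,w](ρ[w/v]((T ⋈[d=b] S)))) → 3

== RESULT ==
d | w
4 | r
4 | r
4 | r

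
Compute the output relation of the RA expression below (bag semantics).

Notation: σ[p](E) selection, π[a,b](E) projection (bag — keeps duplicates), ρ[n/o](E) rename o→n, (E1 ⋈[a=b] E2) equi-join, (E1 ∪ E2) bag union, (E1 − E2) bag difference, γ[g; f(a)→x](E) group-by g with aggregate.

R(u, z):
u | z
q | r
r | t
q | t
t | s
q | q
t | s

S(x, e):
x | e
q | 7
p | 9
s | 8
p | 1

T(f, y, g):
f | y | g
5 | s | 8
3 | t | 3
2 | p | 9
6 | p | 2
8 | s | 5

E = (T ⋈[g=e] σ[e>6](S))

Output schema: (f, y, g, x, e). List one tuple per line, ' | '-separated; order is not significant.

Row counts bottom-up:
  T → 5
  S → 4
  σ[e>6](S) → 3
  (T ⋈[g=e] σ[e>6](S)) → 2

== RESULT ==
f | y | g | x | e
2 | p | 9 | p | 9
5 | s | 8 | s | 8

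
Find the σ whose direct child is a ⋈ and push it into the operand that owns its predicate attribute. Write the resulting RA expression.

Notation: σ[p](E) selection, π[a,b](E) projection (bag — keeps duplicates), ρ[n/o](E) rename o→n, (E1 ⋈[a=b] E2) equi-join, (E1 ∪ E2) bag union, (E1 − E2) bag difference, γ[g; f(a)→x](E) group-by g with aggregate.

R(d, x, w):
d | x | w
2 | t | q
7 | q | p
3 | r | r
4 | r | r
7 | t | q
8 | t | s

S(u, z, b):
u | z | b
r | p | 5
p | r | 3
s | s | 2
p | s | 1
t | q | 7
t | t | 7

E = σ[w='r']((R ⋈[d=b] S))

σ filters on w, owned by the left side.
E' = (σ[w='r'](R) ⋈[d=b] S)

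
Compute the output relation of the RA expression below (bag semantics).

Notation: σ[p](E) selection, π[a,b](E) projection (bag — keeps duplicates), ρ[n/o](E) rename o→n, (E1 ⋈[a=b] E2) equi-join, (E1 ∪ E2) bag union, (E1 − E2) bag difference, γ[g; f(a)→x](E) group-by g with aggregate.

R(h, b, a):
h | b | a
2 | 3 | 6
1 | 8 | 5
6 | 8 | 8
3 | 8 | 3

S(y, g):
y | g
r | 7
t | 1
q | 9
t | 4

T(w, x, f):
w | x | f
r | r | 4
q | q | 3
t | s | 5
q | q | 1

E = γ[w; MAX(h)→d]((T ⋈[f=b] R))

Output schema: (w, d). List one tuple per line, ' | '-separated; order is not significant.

Subexpression sizes:
  T → 4
  R → 4
  (T ⋈[f=b] R) → 1
  γ[w; MAX(h)→d]((T ⋈[f=b] R)) → 1

== RESULT ==
w | d
q | 2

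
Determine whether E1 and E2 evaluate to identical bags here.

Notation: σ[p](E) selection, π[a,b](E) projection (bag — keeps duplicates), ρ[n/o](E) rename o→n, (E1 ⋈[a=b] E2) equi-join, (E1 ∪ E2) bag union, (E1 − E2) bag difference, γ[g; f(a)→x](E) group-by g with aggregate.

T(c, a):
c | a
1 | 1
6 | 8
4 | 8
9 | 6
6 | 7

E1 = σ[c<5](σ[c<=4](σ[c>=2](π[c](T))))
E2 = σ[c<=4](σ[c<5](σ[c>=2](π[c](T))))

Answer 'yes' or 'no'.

E1 stepwise |·|:
  T → 5
  π[c](T) → 5
  σ[c>=2](π[c](T)) → 4
  σ[c<=4](σ[c>=2](π[c](T))) → 1
  σ[c<5](σ[c<=4](σ[c>=2](π[c](T)))) → 1
E2 stepwise |·|:
  T → 5
  π[c](T) → 5
  σ[c>=2](π[c](T)) → 4
  σ[c<5](σ[c>=2](π[c](T))) → 1
  σ[c<=4](σ[c<5](σ[c>=2](π[c](T)))) → 1

E1 and E2 produce the same multiset:
c
4

yes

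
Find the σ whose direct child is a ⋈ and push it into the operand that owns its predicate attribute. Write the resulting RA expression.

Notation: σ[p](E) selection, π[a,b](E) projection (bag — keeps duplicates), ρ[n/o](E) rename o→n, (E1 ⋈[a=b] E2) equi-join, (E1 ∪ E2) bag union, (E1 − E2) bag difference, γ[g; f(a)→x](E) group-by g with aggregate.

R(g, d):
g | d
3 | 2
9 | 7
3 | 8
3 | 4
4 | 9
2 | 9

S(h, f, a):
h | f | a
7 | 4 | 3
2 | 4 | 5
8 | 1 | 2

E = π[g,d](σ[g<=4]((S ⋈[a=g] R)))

σ filters on g, owned by the right side.
E' = π[g,d]((S ⋈[a=g] σ[g<=4](R)))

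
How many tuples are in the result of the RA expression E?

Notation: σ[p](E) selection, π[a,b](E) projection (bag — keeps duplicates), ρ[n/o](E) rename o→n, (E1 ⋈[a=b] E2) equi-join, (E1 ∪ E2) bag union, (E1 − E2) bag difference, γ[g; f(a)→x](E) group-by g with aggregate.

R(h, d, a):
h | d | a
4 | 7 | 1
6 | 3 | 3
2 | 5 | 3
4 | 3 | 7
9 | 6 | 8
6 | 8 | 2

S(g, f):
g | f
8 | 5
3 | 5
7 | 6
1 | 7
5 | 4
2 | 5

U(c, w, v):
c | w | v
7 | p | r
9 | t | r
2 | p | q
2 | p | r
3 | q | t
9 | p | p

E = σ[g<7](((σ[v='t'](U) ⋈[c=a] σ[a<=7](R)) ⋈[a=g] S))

Stepwise |·|:
  U → 6
  σ[v='t'](U) → 1
  R → 6
  σ[a<=7](R) → 5
  (σ[v='t'](U) ⋈[c=a] σ[a<=7](R)) → 2
  S → 6
  ((σ[v='t'](U) ⋈[c=a] σ[a<=7](R)) ⋈[a=g] S) → 2
  σ[g<7](((σ[v='t'](U) ⋈[c=a] σ[a<=7](R)) ⋈[a=g] S)) → 2

|E| = 2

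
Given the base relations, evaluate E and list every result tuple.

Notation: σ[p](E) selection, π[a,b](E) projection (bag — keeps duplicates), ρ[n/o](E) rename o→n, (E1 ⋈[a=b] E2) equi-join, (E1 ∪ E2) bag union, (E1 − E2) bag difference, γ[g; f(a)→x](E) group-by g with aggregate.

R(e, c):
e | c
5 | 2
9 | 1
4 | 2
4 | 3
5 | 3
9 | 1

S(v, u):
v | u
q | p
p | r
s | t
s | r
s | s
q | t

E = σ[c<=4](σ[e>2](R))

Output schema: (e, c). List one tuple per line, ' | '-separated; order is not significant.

Stepwise |·|:
  R → 6
  σ[e>2](R) → 6
  σ[c<=4](σ[e>2](R)) → 6

== RESULT ==
e | c
4 | 2
4 | 3
5 | 2
5 | 3
9 | 1
9 | 1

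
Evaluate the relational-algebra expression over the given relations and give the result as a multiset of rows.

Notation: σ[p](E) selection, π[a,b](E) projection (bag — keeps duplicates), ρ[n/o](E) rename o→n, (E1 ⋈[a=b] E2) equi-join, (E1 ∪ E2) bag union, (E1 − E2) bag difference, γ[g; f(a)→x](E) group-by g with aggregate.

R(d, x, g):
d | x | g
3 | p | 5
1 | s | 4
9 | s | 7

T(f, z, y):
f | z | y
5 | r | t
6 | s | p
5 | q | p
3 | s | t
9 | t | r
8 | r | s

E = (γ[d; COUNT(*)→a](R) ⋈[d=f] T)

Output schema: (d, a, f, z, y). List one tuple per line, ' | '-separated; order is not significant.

Stepwise |·|:
  R → 3
  γ[d; COUNT(*)→a](R) → 3
  T → 6
  (γ[d; COUNT(*)→a](R) ⋈[d=f] T) → 2

== RESULT ==
d | a | f | z | y
3 | 1 | 3 | s | t
9 | 1 | 9 | t | r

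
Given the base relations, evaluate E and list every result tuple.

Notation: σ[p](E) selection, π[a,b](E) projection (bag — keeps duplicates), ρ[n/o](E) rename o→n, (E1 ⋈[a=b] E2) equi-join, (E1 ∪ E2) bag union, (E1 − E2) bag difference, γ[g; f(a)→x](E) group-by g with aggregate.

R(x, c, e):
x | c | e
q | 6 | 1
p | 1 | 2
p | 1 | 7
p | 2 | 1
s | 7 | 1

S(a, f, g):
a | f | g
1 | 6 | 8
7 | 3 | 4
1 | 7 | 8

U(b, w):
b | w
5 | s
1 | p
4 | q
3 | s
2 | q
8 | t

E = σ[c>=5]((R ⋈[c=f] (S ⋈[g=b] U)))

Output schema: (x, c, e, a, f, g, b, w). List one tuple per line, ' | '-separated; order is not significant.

Subexpression sizes:
  R → 5
  S → 3
  U → 6
  (S ⋈[g=b] U) → 3
  (R ⋈[c=f] (S ⋈[g=b] U)) → 2
  σ[c>=5]((R ⋈[c=f] (S ⋈[g=b] U))) → 2

== RESULT ==
x | c | e | a | f | g | b | w
q | 6 | 1 | 1 | 6 | 8 | 8 | t
s | 7 | 1 | 1 | 7 | 8 | 8 | t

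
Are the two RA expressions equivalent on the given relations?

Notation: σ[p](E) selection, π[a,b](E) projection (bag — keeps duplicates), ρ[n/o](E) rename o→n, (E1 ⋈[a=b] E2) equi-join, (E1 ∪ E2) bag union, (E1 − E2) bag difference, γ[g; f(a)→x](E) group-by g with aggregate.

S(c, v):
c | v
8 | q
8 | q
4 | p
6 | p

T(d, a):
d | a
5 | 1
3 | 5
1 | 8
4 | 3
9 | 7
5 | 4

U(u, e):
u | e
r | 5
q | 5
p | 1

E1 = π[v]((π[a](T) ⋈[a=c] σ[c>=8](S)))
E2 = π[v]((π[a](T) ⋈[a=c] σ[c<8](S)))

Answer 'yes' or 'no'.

E1 stepwise |·|:
  T → 6
  π[a](T) → 6
  S → 4
  σ[c>=8](S) → 2
  (π[a](T) ⋈[a=c] σ[c>=8](S)) → 2
  π[v]((π[a](T) ⋈[a=c] σ[c>=8](S))) → 2
E2 stepwise |·|:
  T → 6
  π[a](T) → 6
  S → 4
  σ[c<8](S) → 2
  (π[a](T) ⋈[a=c] σ[c<8](S)) → 1
  π[v]((π[a](T) ⋈[a=c] σ[c<8](S))) → 1

E1 result:
v
q
q
E2 result:
v
p
Witness: ('p',) appears 0× in E1 but 1× in E2.

no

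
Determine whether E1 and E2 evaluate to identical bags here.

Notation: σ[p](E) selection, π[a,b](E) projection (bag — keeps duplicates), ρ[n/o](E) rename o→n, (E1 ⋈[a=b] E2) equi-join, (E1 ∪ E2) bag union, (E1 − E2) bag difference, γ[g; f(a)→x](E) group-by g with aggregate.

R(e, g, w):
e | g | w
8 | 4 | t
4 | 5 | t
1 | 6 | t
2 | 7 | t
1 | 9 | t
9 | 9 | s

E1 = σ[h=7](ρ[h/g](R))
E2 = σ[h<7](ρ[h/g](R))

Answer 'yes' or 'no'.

E1 stepwise |·|:
  R → 6
  ρ[h/g](R) → 6
  σ[h=7](ρ[h/g](R)) → 1
E2 stepwise |·|:
  R → 6
  ρ[h/g](R) → 6
  σ[h<7](ρ[h/g](R)) → 3

E1 result:
e | h | w
2 | 7 | t
E2 result:
e | h | w
1 | 6 | t
4 | 5 | t
8 | 4 | t
Witness: (1, 6, 't') appears 0× in E1 but 1× in E2.

no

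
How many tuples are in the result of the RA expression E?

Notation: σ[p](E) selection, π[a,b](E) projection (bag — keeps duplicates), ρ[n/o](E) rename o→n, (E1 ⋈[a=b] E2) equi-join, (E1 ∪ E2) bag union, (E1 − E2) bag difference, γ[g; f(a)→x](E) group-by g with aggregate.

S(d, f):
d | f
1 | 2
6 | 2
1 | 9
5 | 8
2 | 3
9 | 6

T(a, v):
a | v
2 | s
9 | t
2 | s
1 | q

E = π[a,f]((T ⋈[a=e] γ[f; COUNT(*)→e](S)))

Stepwise |·|:
  T → 4
  S → 6
  γ[f; COUNT(*)→e](S) → 5
  (T ⋈[a=e] γ[f; COUNT(*)→e](S)) → 6
  π[a,f]((T ⋈[a=e] γ[f; COUNT(*)→e](S))) → 6

|E| = 6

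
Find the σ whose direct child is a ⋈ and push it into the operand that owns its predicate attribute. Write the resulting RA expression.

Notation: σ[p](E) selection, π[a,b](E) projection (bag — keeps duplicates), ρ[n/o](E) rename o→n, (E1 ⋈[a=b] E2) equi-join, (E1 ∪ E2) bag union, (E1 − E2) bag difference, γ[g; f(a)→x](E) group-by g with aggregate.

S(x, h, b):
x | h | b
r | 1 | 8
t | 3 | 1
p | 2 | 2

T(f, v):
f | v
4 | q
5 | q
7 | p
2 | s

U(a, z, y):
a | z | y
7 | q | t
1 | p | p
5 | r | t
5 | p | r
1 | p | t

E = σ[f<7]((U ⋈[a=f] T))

σ filters on f, owned by the right side.
E' = (U ⋈[a=f] σ[f<7](T))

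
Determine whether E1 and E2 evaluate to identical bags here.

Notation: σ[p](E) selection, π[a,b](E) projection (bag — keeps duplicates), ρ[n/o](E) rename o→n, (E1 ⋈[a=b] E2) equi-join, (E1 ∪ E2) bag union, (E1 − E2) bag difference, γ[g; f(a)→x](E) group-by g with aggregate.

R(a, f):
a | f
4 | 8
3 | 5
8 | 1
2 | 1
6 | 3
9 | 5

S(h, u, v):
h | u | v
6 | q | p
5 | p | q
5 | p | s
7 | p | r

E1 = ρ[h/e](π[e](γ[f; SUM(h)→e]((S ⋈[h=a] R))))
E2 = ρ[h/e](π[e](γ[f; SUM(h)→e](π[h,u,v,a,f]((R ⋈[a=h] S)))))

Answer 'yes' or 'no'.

E1 stepwise |·|:
  S → 4
  R → 6
  (S ⋈[h=a] R) → 1
  γ[f; SUM(h)→e]((S ⋈[h=a] R)) → 1
  π[e](γ[f; SUM(h)→e]((S ⋈[h=a] R))) → 1
  ρ[h/e](π[e](γ[f; SUM(h)→e]((S ⋈[h=a] R)))) → 1
E2 stepwise |·|:
  R → 6
  S → 4
  (R ⋈[a=h] S) → 1
  π[h,u,v,a,f]((R ⋈[a=h] S)) → 1
  γ[f; SUM(h)→e](π[h,u,v,a,f]((R ⋈[a=h] S))) → 1
  π[e](γ[f; SUM(h)→e](π[h,u,v,a,f]((R ⋈[a=h] S)))) → 1
  ρ[h/e](π[e](γ[f; SUM(h)→e](π[h,u,v,a,f]((R ⋈[a=h] S))))) → 1

E1 and E2 produce the same multiset:
h
6

yes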